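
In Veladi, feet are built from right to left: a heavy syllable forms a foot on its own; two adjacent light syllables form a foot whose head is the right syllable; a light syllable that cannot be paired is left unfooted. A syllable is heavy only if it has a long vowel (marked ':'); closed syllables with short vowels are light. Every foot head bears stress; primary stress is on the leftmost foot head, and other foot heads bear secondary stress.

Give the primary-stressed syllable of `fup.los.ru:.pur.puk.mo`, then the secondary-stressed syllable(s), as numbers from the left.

Weights: 1 fup L, 2 los L, 3 ru: H, 4 pur L, 5 puk L, 6 mo L.
Parse right to left (heavy = foot alone; LL = one foot; stranded L unfooted): (fup.ˈlos) (ˈru:) pur (puk.ˈmo).
Foot heads: 2, 3, 6.
Primary stress on the leftmost head = syllable 2.
Secondary stress on 3, 6: fup.ˈlos.ˌru:.pur.puk.ˌmo.

primary 2, secondary 3, 6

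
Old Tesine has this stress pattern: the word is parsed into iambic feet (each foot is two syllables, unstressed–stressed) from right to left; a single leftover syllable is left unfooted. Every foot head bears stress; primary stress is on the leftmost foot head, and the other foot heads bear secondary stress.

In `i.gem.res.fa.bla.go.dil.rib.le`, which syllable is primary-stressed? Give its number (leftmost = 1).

3

Parse right to left into iambic (σˈσ) feet: i (gem.ˈres) (fa.ˈbla) (go.ˈdil) (rib.ˈle). Syllable 1 is left unfooted.
Foot heads (stressed positions): 3, 5, 7, 9.
End Rule Leftmost: primary stress on the leftmost head = syllable 3.
Primary stress: syllable 3 → i.gem.ˈres.fa.bla.go.dil.rib.le.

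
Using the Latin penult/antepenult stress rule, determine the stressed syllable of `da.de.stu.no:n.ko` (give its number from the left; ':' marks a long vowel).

Classical Latin: stress the penult if heavy (long vowel or closed), else the antepenult.
Weights: 3 stu L, 4 no:n H, 5 ko L.
The penult (syllable 4, no:n) is heavy, so it takes stress.
Stress on syllable 4: da.de.stu.ˈno:n.ko.

4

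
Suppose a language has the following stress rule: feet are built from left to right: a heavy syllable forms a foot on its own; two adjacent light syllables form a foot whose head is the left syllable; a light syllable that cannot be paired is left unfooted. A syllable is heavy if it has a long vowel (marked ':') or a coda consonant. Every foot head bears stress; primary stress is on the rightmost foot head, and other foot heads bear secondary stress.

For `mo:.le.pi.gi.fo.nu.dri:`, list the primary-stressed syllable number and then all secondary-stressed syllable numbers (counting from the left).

primary 7, secondary 1, 2, 4

Weights: 1 mo: H, 2 le L, 3 pi L, 4 gi L, 5 fo L, 6 nu L, 7 dri: H.
Parse left to right (heavy = foot alone; LL = one foot; stranded L unfooted): (ˈmo:) (ˈle.pi) (ˈgi.fo) nu (ˈdri:).
Foot heads: 1, 2, 4, 7.
Primary stress on the rightmost head = syllable 7.
Secondary stress on 1, 2, 4: ˌmo:.ˌle.pi.ˌgi.fo.nu.ˈdri:.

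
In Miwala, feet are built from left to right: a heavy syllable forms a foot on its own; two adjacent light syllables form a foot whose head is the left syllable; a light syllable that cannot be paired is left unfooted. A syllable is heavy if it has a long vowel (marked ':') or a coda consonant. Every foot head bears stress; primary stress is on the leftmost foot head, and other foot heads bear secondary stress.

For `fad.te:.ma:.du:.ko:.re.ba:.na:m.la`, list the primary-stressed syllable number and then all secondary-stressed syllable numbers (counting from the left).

primary 1, secondary 2, 3, 4, 5, 7, 8

Weights: 1 fad H, 2 te: H, 3 ma: H, 4 du: H, 5 ko: H, 6 re L, 7 ba: H, 8 na:m H, 9 la L.
Parse left to right (heavy = foot alone; LL = one foot; stranded L unfooted): (ˈfad) (ˈte:) (ˈma:) (ˈdu:) (ˈko:) re (ˈba:) (ˈna:m) la.
Foot heads: 1, 2, 3, 4, 5, 7, 8.
Primary stress on the leftmost head = syllable 1.
Secondary stress on 2, 3, 4, 5, 7, 8: ˈfad.ˌte:.ˌma:.ˌdu:.ˌko:.re.ˌba:.ˌna:m.la.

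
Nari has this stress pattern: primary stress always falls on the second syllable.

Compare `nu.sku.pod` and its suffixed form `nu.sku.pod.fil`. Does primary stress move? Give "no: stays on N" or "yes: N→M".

no: stays on 2

Base `nu.sku.pod` (3 syllables):
  The word has 3 syllables; the second syllable is syllable 2 (sku).
  → primary stress on syllable 2.
Suffixed `nu.sku.pod.fil` (4 syllables):
  The word has 4 syllables; the second syllable is syllable 2 (sku).
  → primary stress on syllable 2.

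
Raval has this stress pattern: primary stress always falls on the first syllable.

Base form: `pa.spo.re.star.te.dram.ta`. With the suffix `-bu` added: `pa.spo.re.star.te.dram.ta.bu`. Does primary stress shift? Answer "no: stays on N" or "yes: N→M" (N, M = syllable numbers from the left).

no: stays on 1

Base `pa.spo.re.star.te.dram.ta` (7 syllables):
  The word has 7 syllables; the first syllable is syllable 1 (pa).
  → primary stress on syllable 1.
Suffixed `pa.spo.re.star.te.dram.ta.bu` (8 syllables):
  The word has 8 syllables; the first syllable is syllable 1 (pa).
  → primary stress on syllable 1.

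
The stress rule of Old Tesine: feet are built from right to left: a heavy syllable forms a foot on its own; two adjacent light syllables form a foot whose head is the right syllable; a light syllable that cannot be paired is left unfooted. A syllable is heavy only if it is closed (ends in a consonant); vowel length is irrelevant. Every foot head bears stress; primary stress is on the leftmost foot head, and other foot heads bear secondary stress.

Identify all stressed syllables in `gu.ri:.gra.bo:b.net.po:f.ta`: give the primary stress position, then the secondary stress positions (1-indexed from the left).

primary 3, secondary 4, 5, 6

Weights: 1 gu L, 2 ri: L, 3 gra L, 4 bo:b H, 5 net H, 6 po:f H, 7 ta L.
Parse right to left (heavy = foot alone; LL = one foot; stranded L unfooted): gu (ri:.ˈgra) (ˈbo:b) (ˈnet) (ˈpo:f) ta.
Foot heads: 3, 4, 5, 6.
Primary stress on the leftmost head = syllable 3.
Secondary stress on 4, 5, 6: gu.ri:.ˈgra.ˌbo:b.ˌnet.ˌpo:f.ta.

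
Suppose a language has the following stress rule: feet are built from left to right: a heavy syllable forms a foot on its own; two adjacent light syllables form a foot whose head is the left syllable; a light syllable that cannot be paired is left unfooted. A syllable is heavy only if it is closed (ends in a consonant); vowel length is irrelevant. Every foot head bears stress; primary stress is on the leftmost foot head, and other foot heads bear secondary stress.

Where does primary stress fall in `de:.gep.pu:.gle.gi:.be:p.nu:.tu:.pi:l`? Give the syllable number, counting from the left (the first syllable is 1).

2

Weights: 1 de: L, 2 gep H, 3 pu: L, 4 gle L, 5 gi: L, 6 be:p H, 7 nu: L, 8 tu: L, 9 pi:l H.
Parse left to right (heavy = foot alone; LL = one foot; stranded L unfooted): de: (ˈgep) (ˈpu:.gle) gi: (ˈbe:p) (ˈnu:.tu:) (ˈpi:l).
Foot heads: 2, 3, 6, 7, 9.
Primary stress on the leftmost head = syllable 2.
Primary stress: syllable 2 → de:.ˈgep.pu:.gle.gi:.be:p.nu:.tu:.pi:l.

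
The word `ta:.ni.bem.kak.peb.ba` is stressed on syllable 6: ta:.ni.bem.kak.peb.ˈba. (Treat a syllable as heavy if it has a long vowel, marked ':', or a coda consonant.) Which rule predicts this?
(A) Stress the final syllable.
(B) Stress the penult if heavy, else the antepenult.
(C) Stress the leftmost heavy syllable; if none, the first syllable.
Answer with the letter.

A

Rule A → syllable 6 ✓.
Rule B → syllable 5 (observed: 6).
Rule C → syllable 1 (observed: 6).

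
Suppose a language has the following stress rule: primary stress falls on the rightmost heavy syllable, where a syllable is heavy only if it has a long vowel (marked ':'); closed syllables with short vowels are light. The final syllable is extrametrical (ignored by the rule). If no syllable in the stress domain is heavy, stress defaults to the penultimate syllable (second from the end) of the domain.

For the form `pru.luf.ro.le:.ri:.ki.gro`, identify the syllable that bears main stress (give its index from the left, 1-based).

5

The final syllable (7, gro) is extrametrical; the stress domain is syllables 1–6.
Weights: 1 pru L, 2 luf L, 3 ro L, 4 le: H, 5 ri: H, 6 ki L.
Heavy syllables in the domain: 4, 5. The rightmost is syllable 5 (ri:).
Primary stress: syllable 5 → pru.luf.ro.le:.ˈri:.ki.gro.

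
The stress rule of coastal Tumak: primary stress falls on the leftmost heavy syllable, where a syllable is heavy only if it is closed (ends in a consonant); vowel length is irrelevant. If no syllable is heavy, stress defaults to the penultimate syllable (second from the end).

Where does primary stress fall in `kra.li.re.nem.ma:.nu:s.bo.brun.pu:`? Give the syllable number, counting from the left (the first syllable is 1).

Weights: 1 kra L, 2 li L, 3 re L, 4 nem H, 5 ma: L, 6 nu:s H, 7 bo L, 8 brun H, 9 pu: L.
Heavy syllables in the domain: 4, 6, 8. The leftmost is syllable 4 (nem).
Primary stress: syllable 4 → kra.li.re.ˈnem.ma:.nu:s.bo.brun.pu:.

4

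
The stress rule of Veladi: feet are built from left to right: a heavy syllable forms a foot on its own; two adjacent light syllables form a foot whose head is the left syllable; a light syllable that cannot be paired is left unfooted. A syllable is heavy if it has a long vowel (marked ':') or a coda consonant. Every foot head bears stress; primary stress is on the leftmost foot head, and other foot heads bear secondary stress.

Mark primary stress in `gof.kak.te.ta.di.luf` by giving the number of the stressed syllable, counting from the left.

Weights: 1 gof H, 2 kak H, 3 te L, 4 ta L, 5 di L, 6 luf H.
Parse left to right (heavy = foot alone; LL = one foot; stranded L unfooted): (ˈgof) (ˈkak) (ˈte.ta) di (ˈluf).
Foot heads: 1, 2, 3, 6.
Primary stress on the leftmost head = syllable 1.
Primary stress: syllable 1 → ˈgof.kak.te.ta.di.luf.

1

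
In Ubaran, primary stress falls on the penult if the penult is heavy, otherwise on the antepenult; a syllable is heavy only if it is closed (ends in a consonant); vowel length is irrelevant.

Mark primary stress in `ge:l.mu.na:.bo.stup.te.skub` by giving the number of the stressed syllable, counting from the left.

5

Weights: 5 stup H, 6 te L, 7 skub H.
The penult (syllable 6, te) is light, so stress falls on the antepenult (syllable 5, stup).
Primary stress: syllable 5 → ge:l.mu.na:.bo.ˈstup.te.skub.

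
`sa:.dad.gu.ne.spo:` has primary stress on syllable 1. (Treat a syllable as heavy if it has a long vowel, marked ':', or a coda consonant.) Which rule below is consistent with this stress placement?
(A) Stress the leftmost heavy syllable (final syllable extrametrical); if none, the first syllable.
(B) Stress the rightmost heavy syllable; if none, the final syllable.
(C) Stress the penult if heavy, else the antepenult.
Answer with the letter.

A

Rule A → syllable 1 ✓.
Rule B → syllable 5 (observed: 1).
Rule C → syllable 3 (observed: 1).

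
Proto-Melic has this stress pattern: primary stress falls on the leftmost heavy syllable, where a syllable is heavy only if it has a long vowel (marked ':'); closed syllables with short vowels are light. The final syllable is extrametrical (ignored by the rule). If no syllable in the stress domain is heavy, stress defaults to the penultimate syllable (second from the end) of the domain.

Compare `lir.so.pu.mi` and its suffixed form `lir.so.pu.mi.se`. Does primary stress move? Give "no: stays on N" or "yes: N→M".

yes: 2→3

Base `lir.so.pu.mi` (4 syllables):
  The final syllable (4, mi) is extrametrical; the stress domain is syllables 1–3.
  Weights: 1 lir L, 2 so L, 3 pu L.
  No heavy syllable in the domain; default to the penultimate syllable (second from the end) of the domain = syllable 2.
  → primary stress on syllable 2.
Suffixed `lir.so.pu.mi.se` (5 syllables):
  The final syllable (5, se) is extrametrical; the stress domain is syllables 1–4.
  Weights: 1 lir L, 2 so L, 3 pu L, 4 mi L.
  No heavy syllable in the domain; default to the penultimate syllable (second from the end) of the domain = syllable 3.
  → primary stress on syllable 3.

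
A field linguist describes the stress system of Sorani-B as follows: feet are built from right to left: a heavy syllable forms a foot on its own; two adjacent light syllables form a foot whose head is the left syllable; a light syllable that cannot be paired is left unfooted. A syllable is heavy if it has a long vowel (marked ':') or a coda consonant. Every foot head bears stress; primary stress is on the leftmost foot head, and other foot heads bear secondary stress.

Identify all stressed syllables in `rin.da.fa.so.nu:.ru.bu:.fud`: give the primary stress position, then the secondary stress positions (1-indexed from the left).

primary 1, secondary 3, 5, 7, 8

Weights: 1 rin H, 2 da L, 3 fa L, 4 so L, 5 nu: H, 6 ru L, 7 bu: H, 8 fud H.
Parse right to left (heavy = foot alone; LL = one foot; stranded L unfooted): (ˈrin) da (ˈfa.so) (ˈnu:) ru (ˈbu:) (ˈfud).
Foot heads: 1, 3, 5, 7, 8.
Primary stress on the leftmost head = syllable 1.
Secondary stress on 3, 5, 7, 8: ˈrin.da.ˌfa.so.ˌnu:.ru.ˌbu:.ˌfud.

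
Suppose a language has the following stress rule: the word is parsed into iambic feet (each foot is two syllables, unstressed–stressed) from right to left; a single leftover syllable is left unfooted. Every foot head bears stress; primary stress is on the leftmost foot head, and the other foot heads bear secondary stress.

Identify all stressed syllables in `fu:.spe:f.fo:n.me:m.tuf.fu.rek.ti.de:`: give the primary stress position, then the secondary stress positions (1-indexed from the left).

primary 3, secondary 5, 7, 9

Parse right to left into iambic (σˈσ) feet: fu: (spe:f.ˈfo:n) (me:m.ˈtuf) (fu.ˈrek) (ti.ˈde:). Syllable 1 is left unfooted.
Foot heads (stressed positions): 3, 5, 7, 9.
End Rule Leftmost: primary stress on the leftmost head = syllable 3.
Secondary stress on 5, 7, 9: fu:.spe:f.ˈfo:n.me:m.ˌtuf.fu.ˌrek.ti.ˌde:.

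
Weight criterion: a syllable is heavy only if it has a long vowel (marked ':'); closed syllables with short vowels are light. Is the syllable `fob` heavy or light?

`fob`: short vowel, closed (coda /b/). Short vowel → light.

light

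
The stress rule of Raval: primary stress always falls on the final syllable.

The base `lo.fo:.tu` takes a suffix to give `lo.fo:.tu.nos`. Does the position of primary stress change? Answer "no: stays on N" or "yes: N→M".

Base `lo.fo:.tu` (3 syllables):
  The word has 3 syllables; the final syllable is syllable 3 (tu).
  → primary stress on syllable 3.
Suffixed `lo.fo:.tu.nos` (4 syllables):
  The word has 4 syllables; the final syllable is syllable 4 (nos).
  → primary stress on syllable 4.

yes: 3→4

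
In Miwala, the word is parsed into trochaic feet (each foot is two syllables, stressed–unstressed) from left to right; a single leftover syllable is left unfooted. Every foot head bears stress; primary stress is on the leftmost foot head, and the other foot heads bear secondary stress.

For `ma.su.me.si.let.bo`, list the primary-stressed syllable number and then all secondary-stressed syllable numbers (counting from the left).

primary 1, secondary 3, 5

Parse left to right into trochaic (ˈσσ) feet: (ˈma.su) (ˈme.si) (ˈlet.bo).
Foot heads (stressed positions): 1, 3, 5.
End Rule Leftmost: primary stress on the leftmost head = syllable 1.
Secondary stress on 3, 5: ˈma.su.ˌme.si.ˌlet.bo.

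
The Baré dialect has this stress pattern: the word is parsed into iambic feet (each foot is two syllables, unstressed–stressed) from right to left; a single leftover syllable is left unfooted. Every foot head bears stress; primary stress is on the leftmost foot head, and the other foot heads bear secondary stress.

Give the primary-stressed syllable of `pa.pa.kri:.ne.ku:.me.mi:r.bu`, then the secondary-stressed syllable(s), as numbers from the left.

primary 2, secondary 4, 6, 8

Parse right to left into iambic (σˈσ) feet: (pa.ˈpa) (kri:.ˈne) (ku:.ˈme) (mi:r.ˈbu).
Foot heads (stressed positions): 2, 4, 6, 8.
End Rule Leftmost: primary stress on the leftmost head = syllable 2.
Secondary stress on 4, 6, 8: pa.ˈpa.kri:.ˌne.ku:.ˌme.mi:r.ˌbu.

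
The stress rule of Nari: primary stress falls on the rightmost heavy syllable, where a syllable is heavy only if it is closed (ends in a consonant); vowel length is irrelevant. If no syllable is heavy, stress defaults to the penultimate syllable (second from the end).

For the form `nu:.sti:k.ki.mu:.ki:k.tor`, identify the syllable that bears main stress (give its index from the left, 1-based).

6

Weights: 1 nu: L, 2 sti:k H, 3 ki L, 4 mu: L, 5 ki:k H, 6 tor H.
Heavy syllables in the domain: 2, 5, 6. The rightmost is syllable 6 (tor).
Primary stress: syllable 6 → nu:.sti:k.ki.mu:.ki:k.ˈtor.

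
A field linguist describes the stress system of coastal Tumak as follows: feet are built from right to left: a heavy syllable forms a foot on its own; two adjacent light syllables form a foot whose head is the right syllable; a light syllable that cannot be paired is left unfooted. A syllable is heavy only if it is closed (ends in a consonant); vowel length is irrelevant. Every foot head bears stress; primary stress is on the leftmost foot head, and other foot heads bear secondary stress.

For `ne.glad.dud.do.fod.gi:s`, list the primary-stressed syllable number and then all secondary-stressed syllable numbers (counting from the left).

Weights: 1 ne L, 2 glad H, 3 dud H, 4 do L, 5 fod H, 6 gi:s H.
Parse right to left (heavy = foot alone; LL = one foot; stranded L unfooted): ne (ˈglad) (ˈdud) do (ˈfod) (ˈgi:s).
Foot heads: 2, 3, 5, 6.
Primary stress on the leftmost head = syllable 2.
Secondary stress on 3, 5, 6: ne.ˈglad.ˌdud.do.ˌfod.ˌgi:s.

primary 2, secondary 3, 5, 6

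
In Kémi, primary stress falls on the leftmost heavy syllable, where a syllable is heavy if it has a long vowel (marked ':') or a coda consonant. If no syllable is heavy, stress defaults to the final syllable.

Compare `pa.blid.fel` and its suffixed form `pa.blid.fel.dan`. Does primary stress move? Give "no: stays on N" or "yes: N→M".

Base `pa.blid.fel` (3 syllables):
  Weights: 1 pa L, 2 blid H, 3 fel H.
  Heavy syllables in the domain: 2, 3. The leftmost is syllable 2 (blid).
  → primary stress on syllable 2.
Suffixed `pa.blid.fel.dan` (4 syllables):
  Weights: 1 pa L, 2 blid H, 3 fel H, 4 dan H.
  Heavy syllables in the domain: 2, 3, 4. The leftmost is syllable 2 (blid).
  → primary stress on syllable 2.

no: stays on 2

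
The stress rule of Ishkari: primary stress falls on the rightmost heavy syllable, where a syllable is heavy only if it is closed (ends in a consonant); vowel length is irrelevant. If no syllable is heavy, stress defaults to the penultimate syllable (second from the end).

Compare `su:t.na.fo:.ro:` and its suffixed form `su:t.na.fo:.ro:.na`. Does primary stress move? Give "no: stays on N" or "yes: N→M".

no: stays on 1

Base `su:t.na.fo:.ro:` (4 syllables):
  Weights: 1 su:t H, 2 na L, 3 fo: L, 4 ro: L.
  Heavy syllables in the domain: 1. The rightmost is syllable 1 (su:t).
  → primary stress on syllable 1.
Suffixed `su:t.na.fo:.ro:.na` (5 syllables):
  Weights: 1 su:t H, 2 na L, 3 fo: L, 4 ro: L, 5 na L.
  Heavy syllables in the domain: 1. The rightmost is syllable 1 (su:t).
  → primary stress on syllable 1.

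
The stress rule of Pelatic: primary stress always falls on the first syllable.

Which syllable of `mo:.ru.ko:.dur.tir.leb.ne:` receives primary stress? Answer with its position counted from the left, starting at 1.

The word has 7 syllables; the first syllable is syllable 1 (mo:).
Primary stress: syllable 1 → ˈmo:.ru.ko:.dur.tir.leb.ne:.

1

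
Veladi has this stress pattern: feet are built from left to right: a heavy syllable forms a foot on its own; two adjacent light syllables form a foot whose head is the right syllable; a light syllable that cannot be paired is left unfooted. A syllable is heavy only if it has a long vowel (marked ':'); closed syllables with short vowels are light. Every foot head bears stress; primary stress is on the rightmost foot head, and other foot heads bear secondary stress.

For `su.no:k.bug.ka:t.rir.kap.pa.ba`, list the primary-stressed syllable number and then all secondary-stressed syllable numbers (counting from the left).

Weights: 1 su L, 2 no:k H, 3 bug L, 4 ka:t H, 5 rir L, 6 kap L, 7 pa L, 8 ba L.
Parse left to right (heavy = foot alone; LL = one foot; stranded L unfooted): su (ˈno:k) bug (ˈka:t) (rir.ˈkap) (pa.ˈba).
Foot heads: 2, 4, 6, 8.
Primary stress on the rightmost head = syllable 8.
Secondary stress on 2, 4, 6: su.ˌno:k.bug.ˌka:t.rir.ˌkap.pa.ˈba.

primary 8, secondary 2, 4, 6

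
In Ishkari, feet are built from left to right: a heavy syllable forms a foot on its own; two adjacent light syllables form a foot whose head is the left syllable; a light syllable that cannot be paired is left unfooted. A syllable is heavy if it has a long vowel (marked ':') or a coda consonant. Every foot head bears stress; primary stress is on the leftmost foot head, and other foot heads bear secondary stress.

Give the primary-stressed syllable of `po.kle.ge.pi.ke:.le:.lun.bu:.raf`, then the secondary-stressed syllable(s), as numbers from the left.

primary 1, secondary 3, 5, 6, 7, 8, 9

Weights: 1 po L, 2 kle L, 3 ge L, 4 pi L, 5 ke: H, 6 le: H, 7 lun H, 8 bu: H, 9 raf H.
Parse left to right (heavy = foot alone; LL = one foot; stranded L unfooted): (ˈpo.kle) (ˈge.pi) (ˈke:) (ˈle:) (ˈlun) (ˈbu:) (ˈraf).
Foot heads: 1, 3, 5, 6, 7, 8, 9.
Primary stress on the leftmost head = syllable 1.
Secondary stress on 3, 5, 6, 7, 8, 9: ˈpo.kle.ˌge.pi.ˌke:.ˌle:.ˌlun.ˌbu:.ˌraf.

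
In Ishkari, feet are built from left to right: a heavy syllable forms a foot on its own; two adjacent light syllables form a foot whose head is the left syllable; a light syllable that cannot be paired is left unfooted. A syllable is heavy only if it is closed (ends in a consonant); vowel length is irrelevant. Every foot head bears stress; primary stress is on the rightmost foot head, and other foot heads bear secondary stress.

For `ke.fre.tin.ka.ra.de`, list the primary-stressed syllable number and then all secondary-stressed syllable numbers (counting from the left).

primary 4, secondary 1, 3

Weights: 1 ke L, 2 fre L, 3 tin H, 4 ka L, 5 ra L, 6 de L.
Parse left to right (heavy = foot alone; LL = one foot; stranded L unfooted): (ˈke.fre) (ˈtin) (ˈka.ra) de.
Foot heads: 1, 3, 4.
Primary stress on the rightmost head = syllable 4.
Secondary stress on 1, 3: ˌke.fre.ˌtin.ˈka.ra.de.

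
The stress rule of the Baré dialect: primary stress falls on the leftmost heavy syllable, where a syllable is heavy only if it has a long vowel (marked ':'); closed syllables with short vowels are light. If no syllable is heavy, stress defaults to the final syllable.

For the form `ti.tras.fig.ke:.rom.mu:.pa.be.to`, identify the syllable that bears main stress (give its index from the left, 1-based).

Weights: 1 ti L, 2 tras L, 3 fig L, 4 ke: H, 5 rom L, 6 mu: H, 7 pa L, 8 be L, 9 to L.
Heavy syllables in the domain: 4, 6. The leftmost is syllable 4 (ke:).
Primary stress: syllable 4 → ti.tras.fig.ˈke:.rom.mu:.pa.be.to.

4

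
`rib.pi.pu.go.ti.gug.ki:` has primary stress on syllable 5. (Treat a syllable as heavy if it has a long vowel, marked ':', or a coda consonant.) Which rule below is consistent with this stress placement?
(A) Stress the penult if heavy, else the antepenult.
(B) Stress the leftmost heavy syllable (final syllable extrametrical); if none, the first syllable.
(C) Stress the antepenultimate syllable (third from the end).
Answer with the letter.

Rule A → syllable 6 (observed: 5).
Rule B → syllable 1 (observed: 5).
Rule C → syllable 5 ✓.

C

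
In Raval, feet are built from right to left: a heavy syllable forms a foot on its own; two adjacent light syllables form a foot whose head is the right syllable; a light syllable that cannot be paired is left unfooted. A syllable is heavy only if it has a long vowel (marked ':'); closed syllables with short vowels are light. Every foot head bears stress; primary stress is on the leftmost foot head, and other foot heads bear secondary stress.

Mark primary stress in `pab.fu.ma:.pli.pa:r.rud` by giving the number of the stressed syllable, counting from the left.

Weights: 1 pab L, 2 fu L, 3 ma: H, 4 pli L, 5 pa:r H, 6 rud L.
Parse right to left (heavy = foot alone; LL = one foot; stranded L unfooted): (pab.ˈfu) (ˈma:) pli (ˈpa:r) rud.
Foot heads: 2, 3, 5.
Primary stress on the leftmost head = syllable 2.
Primary stress: syllable 2 → pab.ˈfu.ma:.pli.pa:r.rud.

2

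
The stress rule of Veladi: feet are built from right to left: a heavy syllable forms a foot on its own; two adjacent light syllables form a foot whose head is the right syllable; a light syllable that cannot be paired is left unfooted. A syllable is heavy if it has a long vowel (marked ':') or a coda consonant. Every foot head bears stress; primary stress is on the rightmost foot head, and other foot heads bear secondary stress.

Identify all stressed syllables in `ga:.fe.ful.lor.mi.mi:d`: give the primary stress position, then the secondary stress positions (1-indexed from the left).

primary 6, secondary 1, 3, 4

Weights: 1 ga: H, 2 fe L, 3 ful H, 4 lor H, 5 mi L, 6 mi:d H.
Parse right to left (heavy = foot alone; LL = one foot; stranded L unfooted): (ˈga:) fe (ˈful) (ˈlor) mi (ˈmi:d).
Foot heads: 1, 3, 4, 6.
Primary stress on the rightmost head = syllable 6.
Secondary stress on 1, 3, 4: ˌga:.fe.ˌful.ˌlor.mi.ˈmi:d.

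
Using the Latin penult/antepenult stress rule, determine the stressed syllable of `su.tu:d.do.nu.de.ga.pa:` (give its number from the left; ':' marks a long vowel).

Classical Latin: stress the penult if heavy (long vowel or closed), else the antepenult.
Weights: 5 de L, 6 ga L, 7 pa: H.
The penult (syllable 6, ga) is light, so stress falls on the antepenult (syllable 5, de).
Stress on syllable 5: su.tu:d.do.nu.ˈde.ga.pa:.

5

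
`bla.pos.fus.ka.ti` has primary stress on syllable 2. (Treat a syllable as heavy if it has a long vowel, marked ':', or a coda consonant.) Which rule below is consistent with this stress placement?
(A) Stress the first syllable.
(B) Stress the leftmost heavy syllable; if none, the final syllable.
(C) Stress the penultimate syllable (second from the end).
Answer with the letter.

B

Rule A → syllable 1 (observed: 2).
Rule B → syllable 2 ✓.
Rule C → syllable 4 (observed: 2).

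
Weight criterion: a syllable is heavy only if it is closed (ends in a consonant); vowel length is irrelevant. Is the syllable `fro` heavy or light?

`fro`: short vowel, open (no coda). Open (no coda) → light.

light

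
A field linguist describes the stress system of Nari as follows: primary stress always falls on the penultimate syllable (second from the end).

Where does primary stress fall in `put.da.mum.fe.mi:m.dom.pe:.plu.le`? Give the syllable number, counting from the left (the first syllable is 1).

8

The word has 9 syllables; the penultimate syllable (second from the end) is syllable 8 (plu).
Primary stress: syllable 8 → put.da.mum.fe.mi:m.dom.pe:.ˈplu.le.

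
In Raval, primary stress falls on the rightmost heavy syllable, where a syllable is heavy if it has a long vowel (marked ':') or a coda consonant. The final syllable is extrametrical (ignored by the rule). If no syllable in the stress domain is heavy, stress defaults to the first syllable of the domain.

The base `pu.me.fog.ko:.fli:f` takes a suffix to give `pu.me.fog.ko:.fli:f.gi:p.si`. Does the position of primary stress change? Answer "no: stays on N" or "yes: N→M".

Base `pu.me.fog.ko:.fli:f` (5 syllables):
  The final syllable (5, fli:f) is extrametrical; the stress domain is syllables 1–4.
  Weights: 1 pu L, 2 me L, 3 fog H, 4 ko: H.
  Heavy syllables in the domain: 3, 4. The rightmost is syllable 4 (ko:).
  → primary stress on syllable 4.
Suffixed `pu.me.fog.ko:.fli:f.gi:p.si` (7 syllables):
  The final syllable (7, si) is extrametrical; the stress domain is syllables 1–6.
  Weights: 1 pu L, 2 me L, 3 fog H, 4 ko: H, 5 fli:f H, 6 gi:p H.
  Heavy syllables in the domain: 3, 4, 5, 6. The rightmost is syllable 6 (gi:p).
  → primary stress on syllable 6.

yes: 4→6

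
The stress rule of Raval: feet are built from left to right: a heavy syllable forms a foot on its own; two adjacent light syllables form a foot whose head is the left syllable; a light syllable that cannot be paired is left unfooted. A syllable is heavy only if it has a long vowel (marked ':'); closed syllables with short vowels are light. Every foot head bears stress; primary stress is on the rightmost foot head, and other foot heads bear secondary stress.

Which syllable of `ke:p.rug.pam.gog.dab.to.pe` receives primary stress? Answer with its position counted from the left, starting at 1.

Weights: 1 ke:p H, 2 rug L, 3 pam L, 4 gog L, 5 dab L, 6 to L, 7 pe L.
Parse left to right (heavy = foot alone; LL = one foot; stranded L unfooted): (ˈke:p) (ˈrug.pam) (ˈgog.dab) (ˈto.pe).
Foot heads: 1, 2, 4, 6.
Primary stress on the rightmost head = syllable 6.
Primary stress: syllable 6 → ke:p.rug.pam.gog.dab.ˈto.pe.

6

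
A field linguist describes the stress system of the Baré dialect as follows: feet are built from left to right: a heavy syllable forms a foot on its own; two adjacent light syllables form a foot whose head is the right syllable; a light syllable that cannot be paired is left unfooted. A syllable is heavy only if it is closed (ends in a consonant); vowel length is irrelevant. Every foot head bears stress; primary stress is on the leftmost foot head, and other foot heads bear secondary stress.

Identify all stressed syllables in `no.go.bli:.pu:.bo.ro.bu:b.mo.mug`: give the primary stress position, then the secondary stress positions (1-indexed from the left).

primary 2, secondary 4, 6, 7, 9

Weights: 1 no L, 2 go L, 3 bli: L, 4 pu: L, 5 bo L, 6 ro L, 7 bu:b H, 8 mo L, 9 mug H.
Parse left to right (heavy = foot alone; LL = one foot; stranded L unfooted): (no.ˈgo) (bli:.ˈpu:) (bo.ˈro) (ˈbu:b) mo (ˈmug).
Foot heads: 2, 4, 6, 7, 9.
Primary stress on the leftmost head = syllable 2.
Secondary stress on 4, 6, 7, 9: no.ˈgo.bli:.ˌpu:.bo.ˌro.ˌbu:b.mo.ˌmug.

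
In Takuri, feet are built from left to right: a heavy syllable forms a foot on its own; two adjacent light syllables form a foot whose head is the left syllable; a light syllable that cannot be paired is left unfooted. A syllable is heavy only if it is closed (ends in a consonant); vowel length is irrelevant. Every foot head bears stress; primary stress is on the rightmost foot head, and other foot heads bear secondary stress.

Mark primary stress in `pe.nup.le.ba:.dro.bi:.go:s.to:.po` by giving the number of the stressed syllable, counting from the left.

Weights: 1 pe L, 2 nup H, 3 le L, 4 ba: L, 5 dro L, 6 bi: L, 7 go:s H, 8 to: L, 9 po L.
Parse left to right (heavy = foot alone; LL = one foot; stranded L unfooted): pe (ˈnup) (ˈle.ba:) (ˈdro.bi:) (ˈgo:s) (ˈto:.po).
Foot heads: 2, 3, 5, 7, 8.
Primary stress on the rightmost head = syllable 8.
Primary stress: syllable 8 → pe.nup.le.ba:.dro.bi:.go:s.ˈto:.po.

8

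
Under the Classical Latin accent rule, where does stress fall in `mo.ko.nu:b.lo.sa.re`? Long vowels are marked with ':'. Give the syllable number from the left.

4

Classical Latin: stress the penult if heavy (long vowel or closed), else the antepenult.
Weights: 4 lo L, 5 sa L, 6 re L.
The penult (syllable 5, sa) is light, so stress falls on the antepenult (syllable 4, lo).
Stress on syllable 4: mo.ko.nu:b.ˈlo.sa.re.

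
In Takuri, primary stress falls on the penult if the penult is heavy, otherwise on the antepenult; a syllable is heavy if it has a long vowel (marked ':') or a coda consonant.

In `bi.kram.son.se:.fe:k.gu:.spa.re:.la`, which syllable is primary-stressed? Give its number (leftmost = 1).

Weights: 7 spa L, 8 re: H, 9 la L.
The penult (syllable 8, re:) is heavy, so it takes stress.
Primary stress: syllable 8 → bi.kram.son.se:.fe:k.gu:.spa.ˈre:.la.

8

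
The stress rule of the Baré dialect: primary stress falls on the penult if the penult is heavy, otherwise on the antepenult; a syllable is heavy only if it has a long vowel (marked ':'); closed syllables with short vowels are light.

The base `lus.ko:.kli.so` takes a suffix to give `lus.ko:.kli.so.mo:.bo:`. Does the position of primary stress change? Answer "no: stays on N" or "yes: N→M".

yes: 2→5

Base `lus.ko:.kli.so` (4 syllables):
  Weights: 2 ko: H, 3 kli L, 4 so L.
  The penult (syllable 3, kli) is light, so stress falls on the antepenult (syllable 2, ko:).
  → primary stress on syllable 2.
Suffixed `lus.ko:.kli.so.mo:.bo:` (6 syllables):
  Weights: 4 so L, 5 mo: H, 6 bo: H.
  The penult (syllable 5, mo:) is heavy, so it takes stress.
  → primary stress on syllable 5.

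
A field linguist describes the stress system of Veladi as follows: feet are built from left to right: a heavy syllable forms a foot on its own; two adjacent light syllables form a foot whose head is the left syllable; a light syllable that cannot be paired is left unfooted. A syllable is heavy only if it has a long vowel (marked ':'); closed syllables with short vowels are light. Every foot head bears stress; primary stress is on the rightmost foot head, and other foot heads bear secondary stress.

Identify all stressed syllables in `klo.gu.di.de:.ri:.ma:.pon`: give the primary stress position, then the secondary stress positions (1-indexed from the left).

primary 6, secondary 1, 4, 5

Weights: 1 klo L, 2 gu L, 3 di L, 4 de: H, 5 ri: H, 6 ma: H, 7 pon L.
Parse left to right (heavy = foot alone; LL = one foot; stranded L unfooted): (ˈklo.gu) di (ˈde:) (ˈri:) (ˈma:) pon.
Foot heads: 1, 4, 5, 6.
Primary stress on the rightmost head = syllable 6.
Secondary stress on 1, 4, 5: ˌklo.gu.di.ˌde:.ˌri:.ˈma:.pon.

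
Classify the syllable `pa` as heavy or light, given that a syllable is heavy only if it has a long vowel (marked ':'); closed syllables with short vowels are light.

light

`pa`: short vowel, open (no coda). Short vowel → light.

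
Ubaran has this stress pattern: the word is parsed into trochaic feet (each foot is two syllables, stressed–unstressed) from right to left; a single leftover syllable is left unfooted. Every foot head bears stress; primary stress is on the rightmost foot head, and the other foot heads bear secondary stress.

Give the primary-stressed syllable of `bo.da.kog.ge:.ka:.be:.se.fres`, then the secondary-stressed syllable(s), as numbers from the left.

Parse right to left into trochaic (ˈσσ) feet: (ˈbo.da) (ˈkog.ge:) (ˈka:.be:) (ˈse.fres).
Foot heads (stressed positions): 1, 3, 5, 7.
End Rule Rightmost: primary stress on the rightmost head = syllable 7.
Secondary stress on 1, 3, 5: ˌbo.da.ˌkog.ge:.ˌka:.be:.ˈse.fres.

primary 7, secondary 1, 3, 5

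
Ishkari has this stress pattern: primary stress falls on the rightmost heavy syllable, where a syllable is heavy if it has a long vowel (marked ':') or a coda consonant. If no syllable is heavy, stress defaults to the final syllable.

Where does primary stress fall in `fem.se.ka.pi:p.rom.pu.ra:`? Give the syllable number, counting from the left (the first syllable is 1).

Weights: 1 fem H, 2 se L, 3 ka L, 4 pi:p H, 5 rom H, 6 pu L, 7 ra: H.
Heavy syllables in the domain: 1, 4, 5, 7. The rightmost is syllable 7 (ra:).
Primary stress: syllable 7 → fem.se.ka.pi:p.rom.pu.ˈra:.

7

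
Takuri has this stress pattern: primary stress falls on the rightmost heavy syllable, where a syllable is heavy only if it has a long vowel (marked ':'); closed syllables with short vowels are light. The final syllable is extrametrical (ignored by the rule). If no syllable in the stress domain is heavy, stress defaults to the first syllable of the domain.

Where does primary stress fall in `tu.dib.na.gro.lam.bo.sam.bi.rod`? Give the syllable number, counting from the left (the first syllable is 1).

1

The final syllable (9, rod) is extrametrical; the stress domain is syllables 1–8.
Weights: 1 tu L, 2 dib L, 3 na L, 4 gro L, 5 lam L, 6 bo L, 7 sam L, 8 bi L.
No heavy syllable in the domain; default to the first syllable of the domain = syllable 1.
Primary stress: syllable 1 → ˈtu.dib.na.gro.lam.bo.sam.bi.rod.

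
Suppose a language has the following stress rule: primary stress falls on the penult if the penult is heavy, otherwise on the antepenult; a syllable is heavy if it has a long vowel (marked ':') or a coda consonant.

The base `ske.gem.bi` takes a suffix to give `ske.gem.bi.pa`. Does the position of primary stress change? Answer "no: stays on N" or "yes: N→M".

Base `ske.gem.bi` (3 syllables):
  Weights: 1 ske L, 2 gem H, 3 bi L.
  The penult (syllable 2, gem) is heavy, so it takes stress.
  → primary stress on syllable 2.
Suffixed `ske.gem.bi.pa` (4 syllables):
  Weights: 2 gem H, 3 bi L, 4 pa L.
  The penult (syllable 3, bi) is light, so stress falls on the antepenult (syllable 2, gem).
  → primary stress on syllable 2.

no: stays on 2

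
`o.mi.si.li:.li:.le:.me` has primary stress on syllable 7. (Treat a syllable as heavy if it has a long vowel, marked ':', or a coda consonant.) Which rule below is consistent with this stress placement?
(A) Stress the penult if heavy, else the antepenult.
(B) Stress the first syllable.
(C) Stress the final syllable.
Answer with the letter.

Rule A → syllable 6 (observed: 7).
Rule B → syllable 1 (observed: 7).
Rule C → syllable 7 ✓.

C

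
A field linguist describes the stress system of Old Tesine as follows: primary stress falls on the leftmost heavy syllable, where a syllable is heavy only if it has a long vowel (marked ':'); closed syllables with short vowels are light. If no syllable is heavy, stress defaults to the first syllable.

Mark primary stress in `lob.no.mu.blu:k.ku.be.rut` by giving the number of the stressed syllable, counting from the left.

Weights: 1 lob L, 2 no L, 3 mu L, 4 blu:k H, 5 ku L, 6 be L, 7 rut L.
Heavy syllables in the domain: 4. The leftmost is syllable 4 (blu:k).
Primary stress: syllable 4 → lob.no.mu.ˈblu:k.ku.be.rut.

4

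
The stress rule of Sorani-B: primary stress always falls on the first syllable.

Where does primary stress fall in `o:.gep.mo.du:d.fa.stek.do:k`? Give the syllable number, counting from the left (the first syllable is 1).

The word has 7 syllables; the first syllable is syllable 1 (o:).
Primary stress: syllable 1 → ˈo:.gep.mo.du:d.fa.stek.do:k.

1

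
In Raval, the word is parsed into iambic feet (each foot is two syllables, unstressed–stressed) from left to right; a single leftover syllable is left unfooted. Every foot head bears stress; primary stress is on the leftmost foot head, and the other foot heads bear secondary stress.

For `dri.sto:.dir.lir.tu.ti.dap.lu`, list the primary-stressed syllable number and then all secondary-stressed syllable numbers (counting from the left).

Parse left to right into iambic (σˈσ) feet: (dri.ˈsto:) (dir.ˈlir) (tu.ˈti) (dap.ˈlu).
Foot heads (stressed positions): 2, 4, 6, 8.
End Rule Leftmost: primary stress on the leftmost head = syllable 2.
Secondary stress on 4, 6, 8: dri.ˈsto:.dir.ˌlir.tu.ˌti.dap.ˌlu.

primary 2, secondary 4, 6, 8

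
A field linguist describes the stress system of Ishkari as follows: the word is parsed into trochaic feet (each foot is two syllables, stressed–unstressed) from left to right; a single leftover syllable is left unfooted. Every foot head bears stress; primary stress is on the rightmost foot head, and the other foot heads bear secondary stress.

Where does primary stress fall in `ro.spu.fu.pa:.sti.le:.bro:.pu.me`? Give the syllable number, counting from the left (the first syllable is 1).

7

Parse left to right into trochaic (ˈσσ) feet: (ˈro.spu) (ˈfu.pa:) (ˈsti.le:) (ˈbro:.pu) me. Syllable 9 is left unfooted.
Foot heads (stressed positions): 1, 3, 5, 7.
End Rule Rightmost: primary stress on the rightmost head = syllable 7.
Primary stress: syllable 7 → ro.spu.fu.pa:.sti.le:.ˈbro:.pu.me.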